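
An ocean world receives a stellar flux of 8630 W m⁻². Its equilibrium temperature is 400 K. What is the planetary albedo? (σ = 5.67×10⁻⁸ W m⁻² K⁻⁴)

From T_eq⁴ = S(1−A)/(4σ): 1−A = 4σT_eq⁴/S.
1−A = 4 × 5.67×10⁻⁸ × (400)⁴ / 8630 = 0.673.

A ≈ 0.33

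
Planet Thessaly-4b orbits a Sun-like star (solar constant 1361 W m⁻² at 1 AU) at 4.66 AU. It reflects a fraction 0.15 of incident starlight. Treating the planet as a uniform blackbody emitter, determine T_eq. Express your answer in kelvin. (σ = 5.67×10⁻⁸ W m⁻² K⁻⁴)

T_eq ≈ 124 K

Flux at 4.66 AU: S = 1361/4.66² = 62.7 W m⁻².
Energy balance: absorbed = emitted ⇒ πR²·S(1−A) = 4πR²·σT_eq⁴, so T_eq⁴ = S(1−A)/(4σ).
T_eq = [62.7 × 0.85 / (4 × 5.67×10⁻⁸)]^(1/4) = (2.35×10⁸)^(1/4) = 124 K.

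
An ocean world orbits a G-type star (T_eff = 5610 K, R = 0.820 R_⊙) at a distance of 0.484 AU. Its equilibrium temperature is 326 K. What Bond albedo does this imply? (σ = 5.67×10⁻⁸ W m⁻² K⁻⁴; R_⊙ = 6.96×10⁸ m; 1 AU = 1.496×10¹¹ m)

R_⋆ = 0.820 × 6.96×10⁸ = 5.71×10⁸ m.
d = 0.484 AU = 7.24×10¹⁰ m.
L = 4πR_⋆²σT_⋆⁴ = 4π(5.71×10⁸)² × 5.67×10⁻⁸ × (5610)⁴ = 2.30×10²⁶ W.
S = L/(4πd²) = 3490 W m⁻².
From T_eq⁴ = S(1−A)/(4σ): 1−A = 4σT_eq⁴/S.
1−A = 4 × 5.67×10⁻⁸ × (326)⁴ / 3490 = 0.734.

A ≈ 0.27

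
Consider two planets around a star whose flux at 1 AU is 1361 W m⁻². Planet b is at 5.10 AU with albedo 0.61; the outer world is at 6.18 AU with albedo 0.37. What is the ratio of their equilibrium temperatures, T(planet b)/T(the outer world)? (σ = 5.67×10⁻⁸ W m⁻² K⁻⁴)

T_eq = [S₀(1−A)/(4σd²)]^(1/4), so T ∝ (1−A)^(1/4) / √d.
T₁ = [1361×0.39/(4×5.67×10⁻⁸×5.10²)]^(1/4) = 97.39 K.
T₂ = [1361×0.63/(4×5.67×10⁻⁸×6.18²)]^(1/4) = 99.75 K.

T₁/T₂ ≈ 0.976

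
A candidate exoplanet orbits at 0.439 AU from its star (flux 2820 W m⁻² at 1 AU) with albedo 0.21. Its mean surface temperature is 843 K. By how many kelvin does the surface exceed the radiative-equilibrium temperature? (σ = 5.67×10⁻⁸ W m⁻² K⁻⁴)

S = 2820/0.439² = 1.463×10⁴ W m⁻².
T_eq = [S(1−A)/(4σ)]^(1/4) = [1.463×10⁴×0.79/(4×5.67×10⁻⁸)]^(1/4) = 475.1 K.
ΔT = T_surf − T_eq = 843 − 475.1.

ΔT ≈ 367.9 K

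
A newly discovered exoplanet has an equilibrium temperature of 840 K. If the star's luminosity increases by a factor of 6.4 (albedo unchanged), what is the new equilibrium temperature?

T_eq ∝ L^(1/4) · d^(−1/2).
T′ = 840 × 6.4^(1/4) = 1340 K.

T_eq ≈ 1340 K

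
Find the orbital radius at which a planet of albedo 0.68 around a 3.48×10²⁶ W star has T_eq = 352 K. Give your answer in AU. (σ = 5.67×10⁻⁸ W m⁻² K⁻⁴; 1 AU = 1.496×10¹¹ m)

From T_eq⁴ = L(1−A)/(16πσd²): d = √[L(1−A)/(16πσT_eq⁴)].
d = √[3.48×10²⁶ × 0.32 / (16π × 5.67×10⁻⁸ × (352)⁴)] = 5.04×10¹⁰ m = 0.337 AU.

d ≈ 0.337 AU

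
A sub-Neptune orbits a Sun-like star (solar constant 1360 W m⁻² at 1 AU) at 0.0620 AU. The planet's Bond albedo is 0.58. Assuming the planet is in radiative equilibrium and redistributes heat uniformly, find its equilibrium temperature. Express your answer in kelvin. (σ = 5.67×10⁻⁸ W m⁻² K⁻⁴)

Flux at 0.0620 AU: S = 1360/0.0620² = 3.54×10⁵ W m⁻².
Energy balance: absorbed = emitted ⇒ πR²·S(1−A) = 4πR²·σT_eq⁴, so T_eq⁴ = S(1−A)/(4σ).
T_eq = [3.54×10⁵ × 0.42 / (4 × 5.67×10⁻⁸)]^(1/4) = (6.55×10¹¹)^(1/4) = 900 K.

T_eq ≈ 900 K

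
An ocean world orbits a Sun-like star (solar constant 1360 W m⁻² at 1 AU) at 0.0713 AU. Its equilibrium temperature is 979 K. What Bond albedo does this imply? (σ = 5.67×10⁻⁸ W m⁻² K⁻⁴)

Flux at 0.0713 AU: S = 1360/0.0713² = 2.68×10⁵ W m⁻².
From T_eq⁴ = S(1−A)/(4σ): 1−A = 4σT_eq⁴/S.
1−A = 4 × 5.67×10⁻⁸ × (979)⁴ / 2.68×10⁵ = 0.779.

A ≈ 0.22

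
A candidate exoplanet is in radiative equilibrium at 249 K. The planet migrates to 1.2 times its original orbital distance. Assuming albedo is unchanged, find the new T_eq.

T_eq ∝ L^(1/4) · d^(−1/2).
T′ = 249 / 1.2^(1/2) = 227 K.

T_eq ≈ 227 K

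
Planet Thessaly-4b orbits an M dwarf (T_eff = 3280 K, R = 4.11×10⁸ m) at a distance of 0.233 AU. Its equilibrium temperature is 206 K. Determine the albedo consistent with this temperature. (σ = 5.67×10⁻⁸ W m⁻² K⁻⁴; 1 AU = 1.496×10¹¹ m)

d = 0.233 AU = 3.49×10¹⁰ m.
L = 4πR_⋆²σT_⋆⁴ = 4π(4.11×10⁸)² × 5.67×10⁻⁸ × (3280)⁴ = 1.39×10²⁵ W.
S = L/(4πd²) = 912 W m⁻².
From T_eq⁴ = S(1−A)/(4σ): 1−A = 4σT_eq⁴/S.
1−A = 4 × 5.67×10⁻⁸ × (206)⁴ / 912 = 0.448.

A ≈ 0.55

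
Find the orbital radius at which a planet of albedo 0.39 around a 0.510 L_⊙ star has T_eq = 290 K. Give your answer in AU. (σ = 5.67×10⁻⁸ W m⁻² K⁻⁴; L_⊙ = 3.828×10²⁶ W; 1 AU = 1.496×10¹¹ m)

d ≈ 0.514 AU

L = 0.510 × 3.828×10²⁶ = 1.95×10²⁶ W.
From T_eq⁴ = L(1−A)/(16πσd²): d = √[L(1−A)/(16πσT_eq⁴)].
d = √[1.95×10²⁶ × 0.61 / (16π × 5.67×10⁻⁸ × (290)⁴)] = 7.69×10¹⁰ m = 0.514 AU.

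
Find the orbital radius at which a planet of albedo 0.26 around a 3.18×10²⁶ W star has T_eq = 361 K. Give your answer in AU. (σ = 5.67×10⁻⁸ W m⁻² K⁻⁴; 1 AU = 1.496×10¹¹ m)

From T_eq⁴ = L(1−A)/(16πσd²): d = √[L(1−A)/(16πσT_eq⁴)].
d = √[3.18×10²⁶ × 0.74 / (16π × 5.67×10⁻⁸ × (361)⁴)] = 6.97×10¹⁰ m = 0.466 AU.

d ≈ 0.466 AU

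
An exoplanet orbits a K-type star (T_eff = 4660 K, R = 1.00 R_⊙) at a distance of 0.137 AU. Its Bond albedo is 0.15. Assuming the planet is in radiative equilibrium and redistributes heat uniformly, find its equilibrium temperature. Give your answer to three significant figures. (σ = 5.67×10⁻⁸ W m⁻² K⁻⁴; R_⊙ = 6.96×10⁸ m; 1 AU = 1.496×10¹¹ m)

T_eq ≈ 583 K

R_⋆ = 1.00 × 6.96×10⁸ = 6.96×10⁸ m.
d = 0.137 AU = 2.05×10¹⁰ m.
L = 4πR_⋆²σT_⋆⁴ = 4π(6.96×10⁸)² × 5.67×10⁻⁸ × (4660)⁴ = 1.63×10²⁶ W.
S = L/(4πd²) = 3.08×10⁴ W m⁻².
Energy balance: absorbed = emitted ⇒ πR²·S(1−A) = 4πR²·σT_eq⁴, so T_eq⁴ = S(1−A)/(4σ).
T_eq = [3.08×10⁴ × 0.85 / (4 × 5.67×10⁻⁸)]^(1/4) = (1.16×10¹¹)^(1/4) = 583 K.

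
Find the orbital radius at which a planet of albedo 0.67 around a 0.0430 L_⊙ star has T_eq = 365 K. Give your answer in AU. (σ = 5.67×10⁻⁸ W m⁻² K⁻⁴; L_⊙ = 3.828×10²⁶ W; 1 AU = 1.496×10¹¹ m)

d ≈ 0.0693 AU

L = 0.0430 × 3.828×10²⁶ = 1.65×10²⁵ W.
From T_eq⁴ = L(1−A)/(16πσd²): d = √[L(1−A)/(16πσT_eq⁴)].
d = √[1.65×10²⁵ × 0.33 / (16π × 5.67×10⁻⁸ × (365)⁴)] = 1.04×10¹⁰ m = 0.0693 AU.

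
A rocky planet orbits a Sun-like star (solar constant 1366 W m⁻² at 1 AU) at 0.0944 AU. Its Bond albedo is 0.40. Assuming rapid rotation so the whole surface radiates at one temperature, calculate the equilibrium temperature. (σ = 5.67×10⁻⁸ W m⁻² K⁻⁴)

T_eq ≈ 798 K

Flux at 0.0944 AU: S = 1366/0.0944² = 1.53×10⁵ W m⁻².
Energy balance: absorbed = emitted ⇒ πR²·S(1−A) = 4πR²·σT_eq⁴, so T_eq⁴ = S(1−A)/(4σ).
T_eq = [1.53×10⁵ × 0.60 / (4 × 5.67×10⁻⁸)]^(1/4) = (4.06×10¹¹)^(1/4) = 798 K.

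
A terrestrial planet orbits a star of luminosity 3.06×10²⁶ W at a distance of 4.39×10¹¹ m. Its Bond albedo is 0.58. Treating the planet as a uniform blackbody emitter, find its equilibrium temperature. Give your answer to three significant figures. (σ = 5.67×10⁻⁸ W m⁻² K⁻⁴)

T_eq ≈ 124 K

Flux: S = L/(4πd²) = 3.06×10²⁶/(4π×(4.39×10¹¹)²) = 126 W m⁻².
Energy balance: absorbed = emitted ⇒ πR²·S(1−A) = 4πR²·σT_eq⁴, so T_eq⁴ = S(1−A)/(4σ).
T_eq = [126 × 0.42 / (4 × 5.67×10⁻⁸)]^(1/4) = (2.34×10⁸)^(1/4) = 124 K.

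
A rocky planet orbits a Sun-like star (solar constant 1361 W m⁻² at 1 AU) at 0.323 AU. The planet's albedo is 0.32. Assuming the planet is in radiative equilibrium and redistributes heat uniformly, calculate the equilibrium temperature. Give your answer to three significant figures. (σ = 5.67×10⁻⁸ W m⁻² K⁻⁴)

T_eq ≈ 445 K

Flux at 0.323 AU: S = 1361/0.323² = 1.30×10⁴ W m⁻².
Energy balance: absorbed = emitted ⇒ πR²·S(1−A) = 4πR²·σT_eq⁴, so T_eq⁴ = S(1−A)/(4σ).
T_eq = [1.30×10⁴ × 0.68 / (4 × 5.67×10⁻⁸)]^(1/4) = (3.91×10¹⁰)^(1/4) = 445 K.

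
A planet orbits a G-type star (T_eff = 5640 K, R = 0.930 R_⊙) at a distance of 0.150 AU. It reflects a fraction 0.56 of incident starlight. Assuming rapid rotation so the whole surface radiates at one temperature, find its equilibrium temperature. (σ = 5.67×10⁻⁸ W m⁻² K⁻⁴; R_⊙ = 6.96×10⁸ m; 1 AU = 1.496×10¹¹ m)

T_eq ≈ 552 K

R_⋆ = 0.930 × 6.96×10⁸ = 6.47×10⁸ m.
d = 0.150 AU = 2.24×10¹⁰ m.
L = 4πR_⋆²σT_⋆⁴ = 4π(6.47×10⁸)² × 5.67×10⁻⁸ × (5640)⁴ = 3.02×10²⁶ W.
S = L/(4πd²) = 4.77×10⁴ W m⁻².
Energy balance: absorbed = emitted ⇒ πR²·S(1−A) = 4πR²·σT_eq⁴, so T_eq⁴ = S(1−A)/(4σ).
T_eq = [4.77×10⁴ × 0.44 / (4 × 5.67×10⁻⁸)]^(1/4) = (9.26×10¹⁰)^(1/4) = 552 K.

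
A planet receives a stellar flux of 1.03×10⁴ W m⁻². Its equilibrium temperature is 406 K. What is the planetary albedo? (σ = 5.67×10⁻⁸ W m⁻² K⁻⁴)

A ≈ 0.40

From T_eq⁴ = S(1−A)/(4σ): 1−A = 4σT_eq⁴/S.
1−A = 4 × 5.67×10⁻⁸ × (406)⁴ / 1.03×10⁴ = 0.598.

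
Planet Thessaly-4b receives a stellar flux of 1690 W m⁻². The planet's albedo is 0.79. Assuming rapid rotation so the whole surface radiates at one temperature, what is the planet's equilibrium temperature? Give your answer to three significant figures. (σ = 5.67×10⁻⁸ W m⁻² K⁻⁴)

T_eq ≈ 199 K

Energy balance: absorbed = emitted ⇒ πR²·S(1−A) = 4πR²·σT_eq⁴, so T_eq⁴ = S(1−A)/(4σ).
T_eq = [1690 × 0.21 / (4 × 5.67×10⁻⁸)]^(1/4) = (1.56×10⁹)^(1/4) = 199 K.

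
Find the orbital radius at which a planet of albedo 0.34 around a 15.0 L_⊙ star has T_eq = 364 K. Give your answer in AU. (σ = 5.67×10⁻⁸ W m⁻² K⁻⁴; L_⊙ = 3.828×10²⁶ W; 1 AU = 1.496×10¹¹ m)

d ≈ 1.84 AU

L = 15.0 × 3.828×10²⁶ = 5.74×10²⁷ W.
From T_eq⁴ = L(1−A)/(16πσd²): d = √[L(1−A)/(16πσT_eq⁴)].
d = √[5.74×10²⁷ × 0.66 / (16π × 5.67×10⁻⁸ × (364)⁴)] = 2.75×10¹¹ m = 1.84 AU.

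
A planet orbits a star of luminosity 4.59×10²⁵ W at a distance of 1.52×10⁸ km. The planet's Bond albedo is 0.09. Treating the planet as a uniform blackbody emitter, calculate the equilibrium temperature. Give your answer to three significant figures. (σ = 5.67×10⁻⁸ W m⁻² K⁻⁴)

T_eq ≈ 159 K

d = 1.52×10⁸ km = 1.52×10¹¹ m.
Flux: S = L/(4πd²) = 4.59×10²⁵/(4π×(1.52×10¹¹)²) = 158 W m⁻².
Energy balance: absorbed = emitted ⇒ πR²·S(1−A) = 4πR²·σT_eq⁴, so T_eq⁴ = S(1−A)/(4σ).
T_eq = [158 × 0.91 / (4 × 5.67×10⁻⁸)]^(1/4) = (6.34×10⁸)^(1/4) = 159 K.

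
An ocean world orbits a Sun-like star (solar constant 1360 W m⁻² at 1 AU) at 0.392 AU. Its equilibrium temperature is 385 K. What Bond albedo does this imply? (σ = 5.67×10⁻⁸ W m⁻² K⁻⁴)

A ≈ 0.44

Flux at 0.392 AU: S = 1360/0.392² = 8850 W m⁻².
From T_eq⁴ = S(1−A)/(4σ): 1−A = 4σT_eq⁴/S.
1−A = 4 × 5.67×10⁻⁸ × (385)⁴ / 8850 = 0.563.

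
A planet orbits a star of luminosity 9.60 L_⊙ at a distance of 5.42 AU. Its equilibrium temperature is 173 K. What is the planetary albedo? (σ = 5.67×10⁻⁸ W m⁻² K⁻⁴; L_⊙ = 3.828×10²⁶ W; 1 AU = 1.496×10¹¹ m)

d = 5.42 AU = 8.11×10¹¹ m.
L = 9.60 × 3.828×10²⁶ = 3.67×10²⁷ W.
Flux: S = L/(4πd²) = 3.67×10²⁷/(4π×(8.11×10¹¹)²) = 445 W m⁻².
From T_eq⁴ = S(1−A)/(4σ): 1−A = 4σT_eq⁴/S.
1−A = 4 × 5.67×10⁻⁸ × (173)⁴ / 445 = 0.457.

A ≈ 0.54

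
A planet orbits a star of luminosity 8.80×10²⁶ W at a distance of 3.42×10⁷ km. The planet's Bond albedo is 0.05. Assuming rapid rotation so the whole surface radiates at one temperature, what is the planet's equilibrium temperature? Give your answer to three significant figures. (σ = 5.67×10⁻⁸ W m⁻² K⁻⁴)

T_eq ≈ 708 K

d = 3.42×10⁷ km = 3.42×10¹⁰ m.
Flux: S = L/(4πd²) = 8.80×10²⁶/(4π×(3.42×10¹⁰)²) = 5.99×10⁴ W m⁻².
Energy balance: absorbed = emitted ⇒ πR²·S(1−A) = 4πR²·σT_eq⁴, so T_eq⁴ = S(1−A)/(4σ).
T_eq = [5.99×10⁴ × 0.95 / (4 × 5.67×10⁻⁸)]^(1/4) = (2.51×10¹¹)^(1/4) = 708 K.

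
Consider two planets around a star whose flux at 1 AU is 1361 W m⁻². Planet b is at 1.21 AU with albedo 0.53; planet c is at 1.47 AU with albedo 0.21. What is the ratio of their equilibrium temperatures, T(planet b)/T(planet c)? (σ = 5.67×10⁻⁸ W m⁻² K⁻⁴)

T₁/T₂ ≈ 0.968

T_eq = [S₀(1−A)/(4σd²)]^(1/4), so T ∝ (1−A)^(1/4) / √d.
T₁ = [1361×0.47/(4×5.67×10⁻⁸×1.21²)]^(1/4) = 209.50 K.
T₂ = [1361×0.79/(4×5.67×10⁻⁸×1.47²)]^(1/4) = 216.42 K.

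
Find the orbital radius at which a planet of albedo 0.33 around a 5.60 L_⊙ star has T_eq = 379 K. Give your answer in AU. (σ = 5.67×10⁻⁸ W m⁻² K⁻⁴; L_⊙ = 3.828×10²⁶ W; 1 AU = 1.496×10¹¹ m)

d ≈ 1.04 AU

L = 5.60 × 3.828×10²⁶ = 2.14×10²⁷ W.
From T_eq⁴ = L(1−A)/(16πσd²): d = √[L(1−A)/(16πσT_eq⁴)].
d = √[2.14×10²⁷ × 0.67 / (16π × 5.67×10⁻⁸ × (379)⁴)] = 1.56×10¹¹ m = 1.04 AU.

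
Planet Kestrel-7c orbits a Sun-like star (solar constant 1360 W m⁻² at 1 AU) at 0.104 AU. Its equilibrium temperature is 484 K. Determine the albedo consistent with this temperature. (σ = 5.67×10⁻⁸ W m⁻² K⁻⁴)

A ≈ 0.90

Flux at 0.104 AU: S = 1360/0.104² = 1.26×10⁵ W m⁻².
From T_eq⁴ = S(1−A)/(4σ): 1−A = 4σT_eq⁴/S.
1−A = 4 × 5.67×10⁻⁸ × (484)⁴ / 1.26×10⁵ = 0.099.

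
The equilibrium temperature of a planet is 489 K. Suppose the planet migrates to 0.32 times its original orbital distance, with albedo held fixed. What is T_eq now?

T_eq ∝ L^(1/4) · d^(−1/2).
T′ = 489 / 0.32^(1/2) = 864 K.

T_eq ≈ 864 K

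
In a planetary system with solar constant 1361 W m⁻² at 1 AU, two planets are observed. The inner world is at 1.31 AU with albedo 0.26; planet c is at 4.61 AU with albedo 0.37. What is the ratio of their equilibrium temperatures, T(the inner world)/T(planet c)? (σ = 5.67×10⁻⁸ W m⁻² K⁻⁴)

T₁/T₂ ≈ 1.953

T_eq = [S₀(1−A)/(4σd²)]^(1/4), so T ∝ (1−A)^(1/4) / √d.
T₁ = [1361×0.74/(4×5.67×10⁻⁸×1.31²)]^(1/4) = 225.54 K.
T₂ = [1361×0.63/(4×5.67×10⁻⁸×4.61²)]^(1/4) = 115.49 K.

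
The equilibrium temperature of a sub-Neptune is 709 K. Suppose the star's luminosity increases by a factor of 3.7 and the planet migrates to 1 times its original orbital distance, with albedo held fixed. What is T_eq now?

T_eq ≈ 983 K

T_eq ∝ L^(1/4) · d^(−1/2).
T′ = 709 × 3.7^(1/4) / 1^(1/2) = 983 K.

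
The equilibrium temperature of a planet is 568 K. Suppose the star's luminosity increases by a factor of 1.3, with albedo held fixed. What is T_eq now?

T_eq ∝ L^(1/4) · d^(−1/2).
T′ = 568 × 1.3^(1/4) = 607 K.

T_eq ≈ 607 K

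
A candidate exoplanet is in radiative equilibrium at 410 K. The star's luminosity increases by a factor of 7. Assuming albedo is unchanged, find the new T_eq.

T_eq ∝ L^(1/4) · d^(−1/2).
T′ = 410 × 7^(1/4) = 667 K.

T_eq ≈ 667 K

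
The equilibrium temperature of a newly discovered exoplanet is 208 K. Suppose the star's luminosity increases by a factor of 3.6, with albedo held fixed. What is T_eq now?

T_eq ≈ 287 K

T_eq ∝ L^(1/4) · d^(−1/2).
T′ = 208 × 3.6^(1/4) = 287 K.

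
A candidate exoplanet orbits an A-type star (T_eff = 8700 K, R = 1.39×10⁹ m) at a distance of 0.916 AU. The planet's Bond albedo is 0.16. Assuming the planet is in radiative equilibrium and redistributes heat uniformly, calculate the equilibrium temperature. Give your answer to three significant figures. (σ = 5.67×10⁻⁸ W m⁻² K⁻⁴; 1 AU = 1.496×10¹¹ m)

T_eq ≈ 593 K

d = 0.916 AU = 1.37×10¹¹ m.
L = 4πR_⋆²σT_⋆⁴ = 4π(1.39×10⁹)² × 5.67×10⁻⁸ × (8700)⁴ = 7.89×10²⁷ W.
S = L/(4πd²) = 3.34×10⁴ W m⁻².
Energy balance: absorbed = emitted ⇒ πR²·S(1−A) = 4πR²·σT_eq⁴, so T_eq⁴ = S(1−A)/(4σ).
T_eq = [3.34×10⁴ × 0.84 / (4 × 5.67×10⁻⁸)]^(1/4) = (1.24×10¹¹)^(1/4) = 593 K.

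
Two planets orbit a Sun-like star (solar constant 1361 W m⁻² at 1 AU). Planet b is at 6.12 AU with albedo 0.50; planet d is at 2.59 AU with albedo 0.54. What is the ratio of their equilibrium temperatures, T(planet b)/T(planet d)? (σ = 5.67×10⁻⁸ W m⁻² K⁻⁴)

T_eq = [S₀(1−A)/(4σd²)]^(1/4), so T ∝ (1−A)^(1/4) / √d.
T₁ = [1361×0.50/(4×5.67×10⁻⁸×6.12²)]^(1/4) = 94.61 K.
T₂ = [1361×0.46/(4×5.67×10⁻⁸×2.59²)]^(1/4) = 142.43 K.

T₁/T₂ ≈ 0.664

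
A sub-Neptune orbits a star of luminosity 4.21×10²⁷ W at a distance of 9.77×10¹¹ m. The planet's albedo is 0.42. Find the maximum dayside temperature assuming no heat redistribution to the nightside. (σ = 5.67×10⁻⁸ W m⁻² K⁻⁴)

T_ss ≈ 245 K

Flux: S = L/(4πd²) = 4.21×10²⁷/(4π×(9.77×10¹¹)²) = 351 W m⁻².
With no redistribution each surface element balances locally: S(1−A) = σT⁴.
T = [351 × 0.58 / 5.67×10⁻⁸]^(1/4) = (3.59×10⁹)^(1/4) = 245 K.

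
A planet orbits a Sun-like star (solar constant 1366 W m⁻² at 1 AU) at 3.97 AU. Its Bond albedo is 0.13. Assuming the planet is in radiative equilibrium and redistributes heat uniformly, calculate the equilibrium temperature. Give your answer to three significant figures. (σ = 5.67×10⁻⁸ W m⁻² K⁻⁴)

Flux at 3.97 AU: S = 1366/3.97² = 86.7 W m⁻².
Energy balance: absorbed = emitted ⇒ πR²·S(1−A) = 4πR²·σT_eq⁴, so T_eq⁴ = S(1−A)/(4σ).
T_eq = [86.7 × 0.87 / (4 × 5.67×10⁻⁸)]^(1/4) = (3.32×10⁸)^(1/4) = 135 K.

T_eq ≈ 135 K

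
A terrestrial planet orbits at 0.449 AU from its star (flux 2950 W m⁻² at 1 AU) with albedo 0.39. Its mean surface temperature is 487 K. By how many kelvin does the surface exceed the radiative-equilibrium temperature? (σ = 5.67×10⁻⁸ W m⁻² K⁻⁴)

S = 2950/0.449² = 1.463×10⁴ W m⁻².
T_eq = [S(1−A)/(4σ)]^(1/4) = [1.463×10⁴×0.61/(4×5.67×10⁻⁸)]^(1/4) = 445.4 K.
ΔT = T_surf − T_eq = 487 − 445.4.

ΔT ≈ 41.6 K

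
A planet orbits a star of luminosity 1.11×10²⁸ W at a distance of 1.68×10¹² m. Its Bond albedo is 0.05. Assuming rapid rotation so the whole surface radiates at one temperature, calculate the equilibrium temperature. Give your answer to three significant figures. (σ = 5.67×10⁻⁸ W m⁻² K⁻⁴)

T_eq ≈ 190 K

Flux: S = L/(4πd²) = 1.11×10²⁸/(4π×(1.68×10¹²)²) = 313 W m⁻².
Energy balance: absorbed = emitted ⇒ πR²·S(1−A) = 4πR²·σT_eq⁴, so T_eq⁴ = S(1−A)/(4σ).
T_eq = [313 × 0.95 / (4 × 5.67×10⁻⁸)]^(1/4) = (1.31×10⁹)^(1/4) = 190 K.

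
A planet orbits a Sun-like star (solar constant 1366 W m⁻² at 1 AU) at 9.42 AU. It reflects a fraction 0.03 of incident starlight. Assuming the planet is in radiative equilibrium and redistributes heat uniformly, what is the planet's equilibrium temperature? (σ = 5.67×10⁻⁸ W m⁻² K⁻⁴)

Flux at 9.42 AU: S = 1366/9.42² = 15.4 W m⁻².
Energy balance: absorbed = emitted ⇒ πR²·S(1−A) = 4πR²·σT_eq⁴, so T_eq⁴ = S(1−A)/(4σ).
T_eq = [15.4 × 0.97 / (4 × 5.67×10⁻⁸)]^(1/4) = (6.58×10⁷)^(1/4) = 90.1 K.

T_eq ≈ 90.1 K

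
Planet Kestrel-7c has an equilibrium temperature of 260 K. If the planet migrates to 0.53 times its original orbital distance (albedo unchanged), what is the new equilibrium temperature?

T_eq ≈ 357 K

T_eq ∝ L^(1/4) · d^(−1/2).
T′ = 260 / 0.53^(1/2) = 357 K.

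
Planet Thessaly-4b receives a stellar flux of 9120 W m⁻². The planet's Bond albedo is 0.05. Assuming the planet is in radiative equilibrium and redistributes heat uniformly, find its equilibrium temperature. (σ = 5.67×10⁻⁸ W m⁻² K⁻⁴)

T_eq ≈ 442 K

Energy balance: absorbed = emitted ⇒ πR²·S(1−A) = 4πR²·σT_eq⁴, so T_eq⁴ = S(1−A)/(4σ).
T_eq = [9120 × 0.95 / (4 × 5.67×10⁻⁸)]^(1/4) = (3.82×10¹⁰)^(1/4) = 442 K.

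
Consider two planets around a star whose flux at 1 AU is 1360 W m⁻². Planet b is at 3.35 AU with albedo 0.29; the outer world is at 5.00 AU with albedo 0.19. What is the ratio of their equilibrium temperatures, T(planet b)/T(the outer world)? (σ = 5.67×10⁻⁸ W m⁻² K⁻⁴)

T₁/T₂ ≈ 1.182

T_eq = [S₀(1−A)/(4σd²)]^(1/4), so T ∝ (1−A)^(1/4) / √d.
T₁ = [1360×0.71/(4×5.67×10⁻⁸×3.35²)]^(1/4) = 139.56 K.
T₂ = [1360×0.81/(4×5.67×10⁻⁸×5.00²)]^(1/4) = 118.06 K.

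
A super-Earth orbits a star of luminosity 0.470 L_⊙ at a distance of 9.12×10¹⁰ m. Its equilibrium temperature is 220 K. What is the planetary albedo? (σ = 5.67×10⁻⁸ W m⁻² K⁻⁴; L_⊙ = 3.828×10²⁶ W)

A ≈ 0.69

L = 0.470 × 3.828×10²⁶ = 1.80×10²⁶ W.
Flux: S = L/(4πd²) = 1.80×10²⁶/(4π×(9.12×10¹⁰)²) = 1720 W m⁻².
From T_eq⁴ = S(1−A)/(4σ): 1−A = 4σT_eq⁴/S.
1−A = 4 × 5.67×10⁻⁸ × (220)⁴ / 1720 = 0.309.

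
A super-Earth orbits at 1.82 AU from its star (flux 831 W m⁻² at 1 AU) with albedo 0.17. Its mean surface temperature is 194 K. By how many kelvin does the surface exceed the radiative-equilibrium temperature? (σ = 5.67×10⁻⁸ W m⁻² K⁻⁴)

S = 831/1.82² = 250.9 W m⁻².
T_eq = [S(1−A)/(4σ)]^(1/4) = [250.9×0.83/(4×5.67×10⁻⁸)]^(1/4) = 174.1 K.
ΔT = T_surf − T_eq = 194 − 174.1.

ΔT ≈ 19.9 K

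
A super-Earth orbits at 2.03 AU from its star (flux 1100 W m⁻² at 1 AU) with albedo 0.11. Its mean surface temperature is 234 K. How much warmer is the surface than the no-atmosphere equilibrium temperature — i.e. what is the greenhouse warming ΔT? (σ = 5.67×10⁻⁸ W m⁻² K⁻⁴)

S = 1100/2.03² = 266.9 W m⁻².
T_eq = [S(1−A)/(4σ)]^(1/4) = [266.9×0.89/(4×5.67×10⁻⁸)]^(1/4) = 179.9 K.
ΔT = T_surf − T_eq = 234 − 179.9.

ΔT ≈ 54.1 K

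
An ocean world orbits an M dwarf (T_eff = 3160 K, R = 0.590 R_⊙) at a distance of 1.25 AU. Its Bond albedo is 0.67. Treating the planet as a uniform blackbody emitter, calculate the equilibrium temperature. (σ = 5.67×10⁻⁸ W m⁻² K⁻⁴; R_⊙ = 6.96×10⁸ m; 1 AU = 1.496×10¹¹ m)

R_⋆ = 0.590 × 6.96×10⁸ = 4.11×10⁸ m.
d = 1.25 AU = 1.87×10¹¹ m.
L = 4πR_⋆²σT_⋆⁴ = 4π(4.11×10⁸)² × 5.67×10⁻⁸ × (3160)⁴ = 1.20×10²⁵ W.
S = L/(4πd²) = 27.3 W m⁻².
Energy balance: absorbed = emitted ⇒ πR²·S(1−A) = 4πR²·σT_eq⁴, so T_eq⁴ = S(1−A)/(4σ).
T_eq = [27.3 × 0.33 / (4 × 5.67×10⁻⁸)]^(1/4) = (3.97×10⁷)^(1/4) = 79.4 K.

T_eq ≈ 79.4 K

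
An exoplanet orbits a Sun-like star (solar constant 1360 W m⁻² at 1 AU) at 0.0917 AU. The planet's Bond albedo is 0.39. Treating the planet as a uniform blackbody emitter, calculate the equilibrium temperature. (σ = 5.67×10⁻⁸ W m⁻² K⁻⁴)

Flux at 0.0917 AU: S = 1360/0.0917² = 1.62×10⁵ W m⁻².
Energy balance: absorbed = emitted ⇒ πR²·S(1−A) = 4πR²·σT_eq⁴, so T_eq⁴ = S(1−A)/(4σ).
T_eq = [1.62×10⁵ × 0.61 / (4 × 5.67×10⁻⁸)]^(1/4) = (4.35×10¹¹)^(1/4) = 812 K.

T_eq ≈ 812 K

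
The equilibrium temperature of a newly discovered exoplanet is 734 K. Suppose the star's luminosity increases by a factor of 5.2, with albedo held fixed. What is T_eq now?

T_eq ∝ L^(1/4) · d^(−1/2).
T′ = 734 × 5.2^(1/4) = 1110 K.

T_eq ≈ 1110 K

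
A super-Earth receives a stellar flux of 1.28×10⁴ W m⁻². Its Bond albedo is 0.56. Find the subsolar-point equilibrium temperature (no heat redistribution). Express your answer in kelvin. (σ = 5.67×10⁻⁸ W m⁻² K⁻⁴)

T_ss ≈ 561 K

At the subsolar point the surface absorbs S(1−A) and emits σT⁴ per unit area — no factor of 4, since only the local patch is in balance.
T = [1.28×10⁴ × 0.44 / 5.67×10⁻⁸]^(1/4) = (9.93×10¹⁰)^(1/4) = 561 K.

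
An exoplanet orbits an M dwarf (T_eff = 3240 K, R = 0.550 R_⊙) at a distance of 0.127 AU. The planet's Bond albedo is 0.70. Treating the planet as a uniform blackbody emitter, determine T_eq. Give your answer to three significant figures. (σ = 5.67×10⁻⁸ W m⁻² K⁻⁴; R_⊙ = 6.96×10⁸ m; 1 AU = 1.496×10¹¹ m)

T_eq ≈ 241 K

R_⋆ = 0.550 × 6.96×10⁸ = 3.83×10⁸ m.
d = 0.127 AU = 1.90×10¹⁰ m.
L = 4πR_⋆²σT_⋆⁴ = 4π(3.83×10⁸)² × 5.67×10⁻⁸ × (3240)⁴ = 1.15×10²⁵ W.
S = L/(4πd²) = 2540 W m⁻².
Energy balance: absorbed = emitted ⇒ πR²·S(1−A) = 4πR²·σT_eq⁴, so T_eq⁴ = S(1−A)/(4σ).
T_eq = [2540 × 0.30 / (4 × 5.67×10⁻⁸)]^(1/4) = (3.36×10⁹)^(1/4) = 241 K.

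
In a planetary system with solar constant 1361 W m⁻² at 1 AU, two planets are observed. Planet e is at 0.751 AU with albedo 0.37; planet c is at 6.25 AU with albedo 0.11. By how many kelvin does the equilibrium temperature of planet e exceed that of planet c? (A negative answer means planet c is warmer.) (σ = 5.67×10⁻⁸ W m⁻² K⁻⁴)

T_eq = [S₀(1−A)/(4σd²)]^(1/4), so T ∝ (1−A)^(1/4) / √d.
T₁ = [1361×0.63/(4×5.67×10⁻⁸×0.751²)]^(1/4) = 286.13 K.
T₂ = [1361×0.89/(4×5.67×10⁻⁸×6.25²)]^(1/4) = 108.13 K.

ΔT ≈ 178.0 K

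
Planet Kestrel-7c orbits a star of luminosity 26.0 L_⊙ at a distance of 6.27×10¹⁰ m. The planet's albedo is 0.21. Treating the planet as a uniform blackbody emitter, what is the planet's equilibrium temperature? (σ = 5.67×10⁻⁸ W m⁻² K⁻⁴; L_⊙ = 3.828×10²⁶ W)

L = 26.0 × 3.828×10²⁶ = 9.95×10²⁷ W.
Flux: S = L/(4πd²) = 9.95×10²⁷/(4π×(6.27×10¹⁰)²) = 2.01×10⁵ W m⁻².
Energy balance: absorbed = emitted ⇒ πR²·S(1−A) = 4πR²·σT_eq⁴, so T_eq⁴ = S(1−A)/(4σ).
T_eq = [2.01×10⁵ × 0.79 / (4 × 5.67×10⁻⁸)]^(1/4) = (7.02×10¹¹)^(1/4) = 915 K.

T_eq ≈ 915 K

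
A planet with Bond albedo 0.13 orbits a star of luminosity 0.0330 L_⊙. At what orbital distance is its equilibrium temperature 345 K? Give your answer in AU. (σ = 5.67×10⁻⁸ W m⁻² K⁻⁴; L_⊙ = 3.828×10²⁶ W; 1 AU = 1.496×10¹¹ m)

L = 0.0330 × 3.828×10²⁶ = 1.26×10²⁵ W.
From T_eq⁴ = L(1−A)/(16πσd²): d = √[L(1−A)/(16πσT_eq⁴)].
d = √[1.26×10²⁵ × 0.87 / (16π × 5.67×10⁻⁸ × (345)⁴)] = 1.65×10¹⁰ m = 0.110 AU.

d ≈ 0.110 AU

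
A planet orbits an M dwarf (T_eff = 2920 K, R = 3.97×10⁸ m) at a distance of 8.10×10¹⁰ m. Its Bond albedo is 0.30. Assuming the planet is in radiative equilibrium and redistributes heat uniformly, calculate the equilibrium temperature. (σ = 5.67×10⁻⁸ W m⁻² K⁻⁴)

L = 4πR_⋆²σT_⋆⁴ = 4π(3.97×10⁸)² × 5.67×10⁻⁸ × (2920)⁴ = 8.16×10²⁴ W.
S = L/(4πd²) = 99.0 W m⁻².
Energy balance: absorbed = emitted ⇒ πR²·S(1−A) = 4πR²·σT_eq⁴, so T_eq⁴ = S(1−A)/(4σ).
T_eq = [99.0 × 0.70 / (4 × 5.67×10⁻⁸)]^(1/4) = (3.06×10⁸)^(1/4) = 132 K.

T_eq ≈ 132 K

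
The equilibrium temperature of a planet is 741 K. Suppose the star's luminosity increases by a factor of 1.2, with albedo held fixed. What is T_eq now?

T_eq ≈ 776 K

T_eq ∝ L^(1/4) · d^(−1/2).
T′ = 741 × 1.2^(1/4) = 776 K.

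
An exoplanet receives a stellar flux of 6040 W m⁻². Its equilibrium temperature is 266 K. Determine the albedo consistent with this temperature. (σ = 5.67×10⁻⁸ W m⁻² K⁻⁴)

A ≈ 0.81

From T_eq⁴ = S(1−A)/(4σ): 1−A = 4σT_eq⁴/S.
1−A = 4 × 5.67×10⁻⁸ × (266)⁴ / 6040 = 0.188.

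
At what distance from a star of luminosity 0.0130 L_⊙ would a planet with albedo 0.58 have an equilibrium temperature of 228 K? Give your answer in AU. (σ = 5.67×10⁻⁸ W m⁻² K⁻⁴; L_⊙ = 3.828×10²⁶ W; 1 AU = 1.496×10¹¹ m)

L = 0.0130 × 3.828×10²⁶ = 4.98×10²⁴ W.
From T_eq⁴ = L(1−A)/(16πσd²): d = √[L(1−A)/(16πσT_eq⁴)].
d = √[4.98×10²⁴ × 0.42 / (16π × 5.67×10⁻⁸ × (228)⁴)] = 1.65×10¹⁰ m = 0.110 AU.

d ≈ 0.110 AU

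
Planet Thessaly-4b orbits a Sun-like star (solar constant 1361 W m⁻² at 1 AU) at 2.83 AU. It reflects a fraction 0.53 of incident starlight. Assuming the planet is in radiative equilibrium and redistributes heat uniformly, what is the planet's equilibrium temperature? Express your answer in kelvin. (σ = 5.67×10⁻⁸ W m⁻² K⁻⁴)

Flux at 2.83 AU: S = 1361/2.83² = 170 W m⁻².
Energy balance: absorbed = emitted ⇒ πR²·S(1−A) = 4πR²·σT_eq⁴, so T_eq⁴ = S(1−A)/(4σ).
T_eq = [170 × 0.47 / (4 × 5.67×10⁻⁸)]^(1/4) = (3.52×10⁸)^(1/4) = 137 K.

T_eq ≈ 137 K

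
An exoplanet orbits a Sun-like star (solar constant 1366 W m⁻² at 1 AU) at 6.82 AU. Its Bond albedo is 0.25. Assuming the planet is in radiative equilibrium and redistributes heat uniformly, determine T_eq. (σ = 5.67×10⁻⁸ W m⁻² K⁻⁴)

T_eq ≈ 99.3 K

Flux at 6.82 AU: S = 1366/6.82² = 29.4 W m⁻².
Energy balance: absorbed = emitted ⇒ πR²·S(1−A) = 4πR²·σT_eq⁴, so T_eq⁴ = S(1−A)/(4σ).
T_eq = [29.4 × 0.75 / (4 × 5.67×10⁻⁸)]^(1/4) = (9.71×10⁷)^(1/4) = 99.3 K.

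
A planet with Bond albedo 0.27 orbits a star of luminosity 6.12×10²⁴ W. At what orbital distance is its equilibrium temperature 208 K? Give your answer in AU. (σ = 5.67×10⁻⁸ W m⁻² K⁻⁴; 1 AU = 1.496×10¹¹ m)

From T_eq⁴ = L(1−A)/(16πσd²): d = √[L(1−A)/(16πσT_eq⁴)].
d = √[6.12×10²⁴ × 0.73 / (16π × 5.67×10⁻⁸ × (208)⁴)] = 2.89×10¹⁰ m = 0.193 AU.

d ≈ 0.193 AU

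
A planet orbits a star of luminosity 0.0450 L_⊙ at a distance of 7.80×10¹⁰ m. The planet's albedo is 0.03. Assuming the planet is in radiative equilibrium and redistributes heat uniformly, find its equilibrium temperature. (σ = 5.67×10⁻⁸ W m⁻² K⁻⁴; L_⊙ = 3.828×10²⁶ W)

L = 0.0450 × 3.828×10²⁶ = 1.72×10²⁵ W.
Flux: S = L/(4πd²) = 1.72×10²⁵/(4π×(7.80×10¹⁰)²) = 225 W m⁻².
Energy balance: absorbed = emitted ⇒ πR²·S(1−A) = 4πR²·σT_eq⁴, so T_eq⁴ = S(1−A)/(4σ).
T_eq = [225 × 0.97 / (4 × 5.67×10⁻⁸)]^(1/4) = (9.64×10⁸)^(1/4) = 176 K.

T_eq ≈ 176 K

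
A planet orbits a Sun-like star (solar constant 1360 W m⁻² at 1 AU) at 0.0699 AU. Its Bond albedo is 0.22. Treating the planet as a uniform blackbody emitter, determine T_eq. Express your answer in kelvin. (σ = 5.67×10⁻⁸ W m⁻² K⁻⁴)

T_eq ≈ 989 K

Flux at 0.0699 AU: S = 1360/0.0699² = 2.78×10⁵ W m⁻².
Energy balance: absorbed = emitted ⇒ πR²·S(1−A) = 4πR²·σT_eq⁴, so T_eq⁴ = S(1−A)/(4σ).
T_eq = [2.78×10⁵ × 0.78 / (4 × 5.67×10⁻⁸)]^(1/4) = (9.57×10¹¹)^(1/4) = 989 K.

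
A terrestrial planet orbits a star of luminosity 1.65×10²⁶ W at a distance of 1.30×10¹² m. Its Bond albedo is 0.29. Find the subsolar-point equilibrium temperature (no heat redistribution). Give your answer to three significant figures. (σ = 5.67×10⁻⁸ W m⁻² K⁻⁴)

T_ss ≈ 99.3 K

Flux: S = L/(4πd²) = 1.65×10²⁶/(4π×(1.30×10¹²)²) = 7.77 W m⁻².
At the subsolar point the surface absorbs S(1−A) and emits σT⁴ per unit area — no factor of 4, since only the local patch is in balance.
T = [7.77 × 0.71 / 5.67×10⁻⁸]^(1/4) = (9.73×10⁷)^(1/4) = 99.3 K.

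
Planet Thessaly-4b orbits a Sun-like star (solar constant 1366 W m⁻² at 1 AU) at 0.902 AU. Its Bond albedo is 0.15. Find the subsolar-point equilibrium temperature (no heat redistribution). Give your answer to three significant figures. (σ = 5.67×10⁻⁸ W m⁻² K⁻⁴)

Flux at 0.902 AU: S = 1366/0.902² = 1680 W m⁻².
At the subsolar point the surface absorbs S(1−A) and emits σT⁴ per unit area — no factor of 4, since only the local patch is in balance.
T = [1680 × 0.85 / 5.67×10⁻⁸]^(1/4) = (2.52×10¹⁰)^(1/4) = 398 K.

T_ss ≈ 398 K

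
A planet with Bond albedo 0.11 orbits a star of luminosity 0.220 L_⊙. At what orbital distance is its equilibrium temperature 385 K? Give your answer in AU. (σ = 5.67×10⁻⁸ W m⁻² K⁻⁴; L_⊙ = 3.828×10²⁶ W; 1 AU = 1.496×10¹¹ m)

L = 0.220 × 3.828×10²⁶ = 8.42×10²⁵ W.
From T_eq⁴ = L(1−A)/(16πσd²): d = √[L(1−A)/(16πσT_eq⁴)].
d = √[8.42×10²⁵ × 0.89 / (16π × 5.67×10⁻⁸ × (385)⁴)] = 3.46×10¹⁰ m = 0.231 AU.

d ≈ 0.231 AU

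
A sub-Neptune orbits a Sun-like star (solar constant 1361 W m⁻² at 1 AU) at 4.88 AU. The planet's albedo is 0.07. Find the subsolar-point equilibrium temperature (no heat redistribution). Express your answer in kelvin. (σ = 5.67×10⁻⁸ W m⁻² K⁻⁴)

T_ss ≈ 175 K

Flux at 4.88 AU: S = 1361/4.88² = 57.2 W m⁻².
At the subsolar point the surface absorbs S(1−A) and emits σT⁴ per unit area — no factor of 4, since only the local patch is in balance.
T = [57.2 × 0.93 / 5.67×10⁻⁸]^(1/4) = (9.37×10⁸)^(1/4) = 175 K.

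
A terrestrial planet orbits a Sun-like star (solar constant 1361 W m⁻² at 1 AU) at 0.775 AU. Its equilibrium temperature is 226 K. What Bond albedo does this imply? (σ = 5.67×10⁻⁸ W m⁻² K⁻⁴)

A ≈ 0.74

Flux at 0.775 AU: S = 1361/0.775² = 2270 W m⁻².
From T_eq⁴ = S(1−A)/(4σ): 1−A = 4σT_eq⁴/S.
1−A = 4 × 5.67×10⁻⁸ × (226)⁴ / 2270 = 0.261.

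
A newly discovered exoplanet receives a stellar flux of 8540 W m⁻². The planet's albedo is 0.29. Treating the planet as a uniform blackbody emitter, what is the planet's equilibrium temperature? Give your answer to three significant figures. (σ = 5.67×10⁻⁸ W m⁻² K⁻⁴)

Energy balance: absorbed = emitted ⇒ πR²·S(1−A) = 4πR²·σT_eq⁴, so T_eq⁴ = S(1−A)/(4σ).
T_eq = [8540 × 0.71 / (4 × 5.67×10⁻⁸)]^(1/4) = (2.67×10¹⁰)^(1/4) = 404 K.

T_eq ≈ 404 K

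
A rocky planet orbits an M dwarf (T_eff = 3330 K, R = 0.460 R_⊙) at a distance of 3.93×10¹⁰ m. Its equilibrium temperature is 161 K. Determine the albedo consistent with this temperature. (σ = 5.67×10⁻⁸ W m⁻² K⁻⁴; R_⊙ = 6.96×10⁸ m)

R_⋆ = 0.460 × 6.96×10⁸ = 3.20×10⁸ m.
L = 4πR_⋆²σT_⋆⁴ = 4π(3.20×10⁸)² × 5.67×10⁻⁸ × (3330)⁴ = 8.98×10²⁴ W.
S = L/(4πd²) = 463 W m⁻².
From T_eq⁴ = S(1−A)/(4σ): 1−A = 4σT_eq⁴/S.
1−A = 4 × 5.67×10⁻⁸ × (161)⁴ / 463 = 0.329.

A ≈ 0.67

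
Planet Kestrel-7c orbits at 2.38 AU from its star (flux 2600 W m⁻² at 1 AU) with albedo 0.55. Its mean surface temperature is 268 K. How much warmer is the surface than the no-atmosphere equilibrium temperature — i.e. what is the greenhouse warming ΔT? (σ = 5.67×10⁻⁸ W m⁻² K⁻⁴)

S = 2600/2.38² = 459.0 W m⁻².
T_eq = [S(1−A)/(4σ)]^(1/4) = [459.0×0.45/(4×5.67×10⁻⁸)]^(1/4) = 173.7 K.
ΔT = T_surf − T_eq = 268 − 173.7.

ΔT ≈ 94.3 K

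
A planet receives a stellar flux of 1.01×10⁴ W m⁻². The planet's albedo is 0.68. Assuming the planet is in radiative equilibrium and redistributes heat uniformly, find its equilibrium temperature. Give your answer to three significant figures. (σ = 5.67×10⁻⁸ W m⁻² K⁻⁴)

T_eq ≈ 346 K

Energy balance: absorbed = emitted ⇒ πR²·S(1−A) = 4πR²·σT_eq⁴, so T_eq⁴ = S(1−A)/(4σ).
T_eq = [1.01×10⁴ × 0.32 / (4 × 5.67×10⁻⁸)]^(1/4) = (1.43×10¹⁰)^(1/4) = 346 K.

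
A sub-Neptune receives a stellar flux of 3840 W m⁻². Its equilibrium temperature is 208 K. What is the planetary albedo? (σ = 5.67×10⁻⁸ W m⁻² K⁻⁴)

A ≈ 0.89

From T_eq⁴ = S(1−A)/(4σ): 1−A = 4σT_eq⁴/S.
1−A = 4 × 5.67×10⁻⁸ × (208)⁴ / 3840 = 0.111.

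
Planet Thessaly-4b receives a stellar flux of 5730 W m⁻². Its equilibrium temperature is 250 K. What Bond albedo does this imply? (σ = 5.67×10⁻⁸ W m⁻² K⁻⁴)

A ≈ 0.85

From T_eq⁴ = S(1−A)/(4σ): 1−A = 4σT_eq⁴/S.
1−A = 4 × 5.67×10⁻⁸ × (250)⁴ / 5730 = 0.155.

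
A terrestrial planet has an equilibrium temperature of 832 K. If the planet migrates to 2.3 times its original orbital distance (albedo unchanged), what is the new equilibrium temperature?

T_eq ∝ L^(1/4) · d^(−1/2).
T′ = 832 / 2.3^(1/2) = 549 K.

T_eq ≈ 549 K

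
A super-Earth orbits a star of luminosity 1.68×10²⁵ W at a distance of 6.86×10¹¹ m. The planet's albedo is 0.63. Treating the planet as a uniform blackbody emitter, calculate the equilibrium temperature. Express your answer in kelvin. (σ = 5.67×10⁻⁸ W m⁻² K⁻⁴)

Flux: S = L/(4πd²) = 1.68×10²⁵/(4π×(6.86×10¹¹)²) = 2.84 W m⁻².
Energy balance: absorbed = emitted ⇒ πR²·S(1−A) = 4πR²·σT_eq⁴, so T_eq⁴ = S(1−A)/(4σ).
T_eq = [2.84 × 0.37 / (4 × 5.67×10⁻⁸)]^(1/4) = (4.63×10⁶)^(1/4) = 46.4 K.

T_eq ≈ 46.4 K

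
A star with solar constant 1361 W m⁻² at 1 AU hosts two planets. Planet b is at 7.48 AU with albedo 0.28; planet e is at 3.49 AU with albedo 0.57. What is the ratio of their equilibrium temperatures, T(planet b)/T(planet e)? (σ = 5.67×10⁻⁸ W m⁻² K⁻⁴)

T₁/T₂ ≈ 0.777

T_eq = [S₀(1−A)/(4σd²)]^(1/4), so T ∝ (1−A)^(1/4) / √d.
T₁ = [1361×0.72/(4×5.67×10⁻⁸×7.48²)]^(1/4) = 93.74 K.
T₂ = [1361×0.43/(4×5.67×10⁻⁸×3.49²)]^(1/4) = 120.64 K.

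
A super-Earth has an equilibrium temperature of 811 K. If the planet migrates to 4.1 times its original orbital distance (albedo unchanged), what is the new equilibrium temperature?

T_eq ≈ 401 K

T_eq ∝ L^(1/4) · d^(−1/2).
T′ = 811 / 4.1^(1/2) = 401 K.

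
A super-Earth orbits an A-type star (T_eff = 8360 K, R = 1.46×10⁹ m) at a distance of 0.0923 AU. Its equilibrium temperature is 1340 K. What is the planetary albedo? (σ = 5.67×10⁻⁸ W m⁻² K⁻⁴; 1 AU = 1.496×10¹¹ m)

d = 0.0923 AU = 1.38×10¹⁰ m.
L = 4πR_⋆²σT_⋆⁴ = 4π(1.46×10⁹)² × 5.67×10⁻⁸ × (8360)⁴ = 7.42×10²⁷ W.
S = L/(4πd²) = 3.10×10⁶ W m⁻².
From T_eq⁴ = S(1−A)/(4σ): 1−A = 4σT_eq⁴/S.
1−A = 4 × 5.67×10⁻⁸ × (1340)⁴ / 3.10×10⁶ = 0.236.

A ≈ 0.76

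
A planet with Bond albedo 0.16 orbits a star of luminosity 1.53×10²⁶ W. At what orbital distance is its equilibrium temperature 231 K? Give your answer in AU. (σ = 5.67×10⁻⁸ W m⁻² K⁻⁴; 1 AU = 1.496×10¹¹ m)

From T_eq⁴ = L(1−A)/(16πσd²): d = √[L(1−A)/(16πσT_eq⁴)].
d = √[1.53×10²⁶ × 0.84 / (16π × 5.67×10⁻⁸ × (231)⁴)] = 1.26×10¹¹ m = 0.841 AU.

d ≈ 0.841 AU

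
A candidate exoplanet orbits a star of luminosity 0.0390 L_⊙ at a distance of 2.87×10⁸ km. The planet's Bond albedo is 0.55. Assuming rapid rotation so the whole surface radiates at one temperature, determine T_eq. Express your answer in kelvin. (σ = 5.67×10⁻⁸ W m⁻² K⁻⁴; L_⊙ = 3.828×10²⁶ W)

T_eq ≈ 73.1 K

d = 2.87×10⁸ km = 2.87×10¹¹ m.
L = 0.0390 × 3.828×10²⁶ = 1.49×10²⁵ W.
Flux: S = L/(4πd²) = 1.49×10²⁵/(4π×(2.87×10¹¹)²) = 14.4 W m⁻².
Energy balance: absorbed = emitted ⇒ πR²·S(1−A) = 4πR²·σT_eq⁴, so T_eq⁴ = S(1−A)/(4σ).
T_eq = [14.4 × 0.45 / (4 × 5.67×10⁻⁸)]^(1/4) = (2.86×10⁷)^(1/4) = 73.1 K.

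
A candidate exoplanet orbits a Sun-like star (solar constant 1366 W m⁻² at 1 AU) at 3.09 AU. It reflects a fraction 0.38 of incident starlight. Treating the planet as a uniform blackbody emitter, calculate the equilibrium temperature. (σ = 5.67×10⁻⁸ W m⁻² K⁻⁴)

Flux at 3.09 AU: S = 1366/3.09² = 143 W m⁻².
Energy balance: absorbed = emitted ⇒ πR²·S(1−A) = 4πR²·σT_eq⁴, so T_eq⁴ = S(1−A)/(4σ).
T_eq = [143 × 0.62 / (4 × 5.67×10⁻⁸)]^(1/4) = (3.91×10⁸)^(1/4) = 141 K.

T_eq ≈ 141 K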